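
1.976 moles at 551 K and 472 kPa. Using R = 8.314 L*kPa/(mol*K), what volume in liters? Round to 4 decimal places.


PV = nRT, solve for V = nRT / P.
nRT = 1.976 * 8.314 * 551 = 9052.0837
V = 9052.0837 / 472
V = 19.17814343 L, rounded to 4 dp:

19.1781 L


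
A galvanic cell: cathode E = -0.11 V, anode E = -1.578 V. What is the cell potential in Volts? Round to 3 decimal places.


Standard cell potential: E_cell = E_cathode - E_anode.
E_cell = -0.11 - (-1.578)
E_cell = 1.468 V, rounded to 3 dp:

1.468 V


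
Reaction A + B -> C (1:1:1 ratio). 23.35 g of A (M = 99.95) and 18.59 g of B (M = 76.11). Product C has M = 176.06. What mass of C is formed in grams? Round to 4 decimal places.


Find moles of each reactant; the smaller value is the limiting reagent in a 1:1:1 reaction, so moles_C equals moles of the limiter.
n_A = mass_A / M_A = 23.35 / 99.95 = 0.233617 mol
n_B = mass_B / M_B = 18.59 / 76.11 = 0.244252 mol
Limiting reagent: A (smaller), n_limiting = 0.233617 mol
mass_C = n_limiting * M_C = 0.233617 * 176.06
mass_C = 41.13060902 g, rounded to 4 dp:

41.1306 g


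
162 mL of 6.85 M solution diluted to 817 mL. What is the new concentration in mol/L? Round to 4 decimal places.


Dilution: M1*V1 = M2*V2, solve for M2.
M2 = M1*V1 / V2
M2 = 6.85 * 162 / 817
M2 = 1109.7 / 817
M2 = 1.35826193 mol/L, rounded to 4 dp:

1.3583 mol/L


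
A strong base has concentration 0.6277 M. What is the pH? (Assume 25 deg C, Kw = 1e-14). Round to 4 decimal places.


A strong base dissociates completely, so [OH-] equals the given concentration.
pOH = -log10([OH-]) = -log10(0.6277) = 0.202248
pH = 14 - pOH = 14 - 0.202248
pH = 13.797752, rounded to 4 dp:

13.7978


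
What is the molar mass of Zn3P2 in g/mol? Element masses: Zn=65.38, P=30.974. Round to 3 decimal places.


M = sum(count * atomic_mass) over atoms.
M = 3*65.38 + 2*30.974
M = 196.14 + 61.948
M = 258.088 g/mol, rounded to 3 dp:

258.088 g/mol


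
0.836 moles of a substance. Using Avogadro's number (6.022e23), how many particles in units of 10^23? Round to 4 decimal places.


N = n * NA, then divide by 1e23 for the requested units.
N / 1e23 = n * 6.022
N / 1e23 = 0.836 * 6.022
N / 1e23 = 5.034392, rounded to 4 dp:

5.0344


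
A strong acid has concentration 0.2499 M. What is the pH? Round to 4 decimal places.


A strong acid dissociates completely, so [H+] equals the given concentration.
pH = -log10([H+]) = -log10(0.2499)
pH = 0.60223374, rounded to 4 dp:

0.6022


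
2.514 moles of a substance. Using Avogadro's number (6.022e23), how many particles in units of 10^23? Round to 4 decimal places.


N = n * NA, then divide by 1e23 for the requested units.
N / 1e23 = n * 6.022
N / 1e23 = 2.514 * 6.022
N / 1e23 = 15.139308, rounded to 4 dp:

15.1393


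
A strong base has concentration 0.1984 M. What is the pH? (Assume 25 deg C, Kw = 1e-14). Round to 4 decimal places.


A strong base dissociates completely, so [OH-] equals the given concentration.
pOH = -log10([OH-]) = -log10(0.1984) = 0.702458
pH = 14 - pOH = 14 - 0.702458
pH = 13.297542, rounded to 4 dp:

13.2975


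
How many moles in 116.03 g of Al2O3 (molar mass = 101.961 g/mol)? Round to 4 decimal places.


n = mass / M
n = 116.03 / 101.961
n = 1.13798413 mol, rounded to 4 dp:

1.1380 mol


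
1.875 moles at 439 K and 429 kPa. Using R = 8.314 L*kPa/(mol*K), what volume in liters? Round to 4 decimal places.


PV = nRT, solve for V = nRT / P.
nRT = 1.875 * 8.314 * 439 = 6843.4613
V = 6843.4613 / 429
V = 15.95212424 L, rounded to 4 dp:

15.9521 L


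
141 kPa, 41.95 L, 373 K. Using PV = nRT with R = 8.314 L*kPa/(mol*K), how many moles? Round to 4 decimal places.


PV = nRT, solve for n = PV / (RT).
PV = 141 * 41.95 = 5914.95
RT = 8.314 * 373 = 3101.122
n = 5914.95 / 3101.122
n = 1.90735805 mol, rounded to 4 dp:

1.9074 mol


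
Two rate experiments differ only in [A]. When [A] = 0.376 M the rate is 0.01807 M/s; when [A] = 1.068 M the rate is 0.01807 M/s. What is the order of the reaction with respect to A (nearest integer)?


Rate is proportional to [A]^n, so rate2/rate1 = ([A]2/[A]1)^n. Take logs to solve for n.
rate2/rate1 = 0.01807 / 0.01807 = 1.0
[A]2/[A]1 = 1.068 / 0.376 = 2.8404
n = ln(1.0) / ln(2.8404) = 0.0
Nearest integer order:

0


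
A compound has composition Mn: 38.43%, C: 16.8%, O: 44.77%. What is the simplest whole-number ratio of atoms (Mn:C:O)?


Assume 100 g of compound, divide each mass% by atomic mass to get moles, then normalize by the smallest to get a raw atom ratio.
Moles per 100 g: Mn: 38.43/54.938 = 0.6995, C: 16.8/12.011 = 1.3987, O: 44.77/15.999 = 2.7983
Raw ratio (divide by min = 0.6995): Mn: 1.0, C: 2.0, O: 4.0
Multiply by 1 to clear fractions: Mn: 1.0 ~= 1, C: 2.0 ~= 2, O: 4.0 ~= 4
Reduce by GCD to get the simplest whole-number ratio:

1:2:4


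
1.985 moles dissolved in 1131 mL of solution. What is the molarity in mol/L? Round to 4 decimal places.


Convert volume to liters: V_L = V_mL / 1000.
V_L = 1131 / 1000 = 1.131 L
M = n / V_L = 1.985 / 1.131
M = 1.755084 mol/L, rounded to 4 dp:

1.7551 mol/L


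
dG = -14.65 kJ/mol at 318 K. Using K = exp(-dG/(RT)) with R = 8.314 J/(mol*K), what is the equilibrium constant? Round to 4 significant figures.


dG is in kJ/mol; multiply by 1000 to match R in J/(mol*K).
RT = 8.314 * 318 = 2643.852 J/mol
exponent = -dG*1000 / (RT) = -(-14.65*1000) / 2643.852 = 5.54115737
K = exp(5.54115737)
K = 254.97293, rounded to 4 significant figures:

255.0


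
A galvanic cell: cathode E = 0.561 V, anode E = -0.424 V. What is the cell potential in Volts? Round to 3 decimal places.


Standard cell potential: E_cell = E_cathode - E_anode.
E_cell = 0.561 - (-0.424)
E_cell = 0.985 V, rounded to 3 dp:

0.985 V


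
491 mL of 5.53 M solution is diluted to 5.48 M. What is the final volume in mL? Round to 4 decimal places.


Dilution: M1*V1 = M2*V2, solve for V2.
V2 = M1*V1 / M2
V2 = 5.53 * 491 / 5.48
V2 = 2715.23 / 5.48
V2 = 495.47992701 mL, rounded to 4 dp:

495.4799 mL


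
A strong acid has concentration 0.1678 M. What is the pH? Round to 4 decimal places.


A strong acid dissociates completely, so [H+] equals the given concentration.
pH = -log10([H+]) = -log10(0.1678)
pH = 0.77520804, rounded to 4 dp:

0.7752


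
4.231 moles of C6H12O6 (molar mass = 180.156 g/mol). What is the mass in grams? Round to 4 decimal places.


mass = n * M
mass = 4.231 * 180.156
mass = 762.240036 g, rounded to 4 dp:

762.2400 g


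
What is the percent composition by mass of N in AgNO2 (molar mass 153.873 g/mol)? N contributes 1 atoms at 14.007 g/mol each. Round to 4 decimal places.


pct = 100 * (n_elem * M_elem) / M_total
mass_contribution = 1 * 14.007 = 14.007 g/mol
pct = 100 * 14.007 / 153.873
pct = 9.10296153 %, rounded to 4 dp:

9.1030 %


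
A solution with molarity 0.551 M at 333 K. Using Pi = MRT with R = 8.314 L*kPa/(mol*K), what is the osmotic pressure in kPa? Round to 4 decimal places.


Osmotic pressure (van't Hoff): Pi = M*R*T.
RT = 8.314 * 333 = 2768.562
Pi = 0.551 * 2768.562
Pi = 1525.477662 kPa, rounded to 4 dp:

1525.4777 kPa


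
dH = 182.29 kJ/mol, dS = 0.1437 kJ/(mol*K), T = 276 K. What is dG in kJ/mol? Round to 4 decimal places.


Gibbs: dG = dH - T*dS (consistent units, dS already in kJ/(mol*K)).
T*dS = 276 * 0.1437 = 39.6612
dG = 182.29 - (39.6612)
dG = 142.6288 kJ/mol, rounded to 4 dp:

142.6288 kJ/mol


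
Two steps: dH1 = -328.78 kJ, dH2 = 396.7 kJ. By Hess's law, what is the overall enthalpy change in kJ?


Hess's law: enthalpy is a state function, so add the step enthalpies.
dH_total = dH1 + dH2 = -328.78 + (396.7)
dH_total = 67.92 kJ:

67.92 kJ


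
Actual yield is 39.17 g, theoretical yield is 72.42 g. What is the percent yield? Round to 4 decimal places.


% yield = 100 * actual / theoretical
% yield = 100 * 39.17 / 72.42
% yield = 54.08726871 %, rounded to 4 dp:

54.0873 %


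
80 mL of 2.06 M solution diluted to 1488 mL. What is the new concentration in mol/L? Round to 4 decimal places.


Dilution: M1*V1 = M2*V2, solve for M2.
M2 = M1*V1 / V2
M2 = 2.06 * 80 / 1488
M2 = 164.8 / 1488
M2 = 0.11075269 mol/L, rounded to 4 dp:

0.1108 mol/L


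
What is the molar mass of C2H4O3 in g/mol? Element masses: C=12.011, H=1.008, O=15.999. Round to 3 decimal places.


M = sum(count * atomic_mass) over atoms.
M = 2*12.011 + 4*1.008 + 3*15.999
M = 24.022 + 4.032 + 47.997
M = 76.051 g/mol, rounded to 3 dp:

76.051 g/mol


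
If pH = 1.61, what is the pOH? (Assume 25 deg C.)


At 25 deg C, pH + pOH = 14.
pOH = 14 - pH = 14 - 1.61
pOH = 12.39:

12.39


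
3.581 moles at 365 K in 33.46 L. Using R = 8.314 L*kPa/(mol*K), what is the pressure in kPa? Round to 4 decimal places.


PV = nRT, solve for P = nRT / V.
nRT = 3.581 * 8.314 * 365 = 10866.9384
P = 10866.9384 / 33.46
P = 324.77401076 kPa, rounded to 4 dp:

324.7740 kPa


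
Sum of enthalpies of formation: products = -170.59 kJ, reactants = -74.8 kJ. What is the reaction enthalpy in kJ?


dH_rxn = sum(dH_f products) - sum(dH_f reactants)
dH_rxn = -170.59 - (-74.8)
dH_rxn = -95.79 kJ:

-95.79 kJ


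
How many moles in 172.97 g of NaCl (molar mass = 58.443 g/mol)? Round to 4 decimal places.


n = mass / M
n = 172.97 / 58.443
n = 2.95963588 mol, rounded to 4 dp:

2.9596 mol


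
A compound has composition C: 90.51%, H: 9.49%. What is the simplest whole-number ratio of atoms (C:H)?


Assume 100 g of compound, divide each mass% by atomic mass to get moles, then normalize by the smallest to get a raw atom ratio.
Moles per 100 g: C: 90.51/12.011 = 7.5356, H: 9.49/1.008 = 9.4147
Raw ratio (divide by min = 7.5356): C: 1.0, H: 1.249
Multiply by 4 to clear fractions: C: 4.0 ~= 4, H: 4.997 ~= 5
Reduce by GCD to get the simplest whole-number ratio:

4:5


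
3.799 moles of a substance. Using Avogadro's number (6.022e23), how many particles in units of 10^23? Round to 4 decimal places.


N = n * NA, then divide by 1e23 for the requested units.
N / 1e23 = n * 6.022
N / 1e23 = 3.799 * 6.022
N / 1e23 = 22.877578, rounded to 4 dp:

22.8776


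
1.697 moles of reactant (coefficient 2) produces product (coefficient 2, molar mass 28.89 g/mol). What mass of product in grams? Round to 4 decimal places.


Use the coefficient ratio to convert reactant moles to product moles, then multiply by the product's molar mass.
moles_P = moles_R * (coeff_P / coeff_R) = 1.697 * (2/2) = 1.697
mass_P = moles_P * M_P = 1.697 * 28.89
mass_P = 49.02633 g, rounded to 4 dp:

49.0263 g


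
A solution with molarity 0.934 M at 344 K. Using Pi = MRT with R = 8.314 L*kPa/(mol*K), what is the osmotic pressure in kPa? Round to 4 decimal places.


Osmotic pressure (van't Hoff): Pi = M*R*T.
RT = 8.314 * 344 = 2860.016
Pi = 0.934 * 2860.016
Pi = 2671.254944 kPa, rounded to 4 dp:

2671.2549 kPa


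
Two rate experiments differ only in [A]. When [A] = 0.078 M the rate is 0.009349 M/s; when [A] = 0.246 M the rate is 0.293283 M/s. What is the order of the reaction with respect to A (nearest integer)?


Rate is proportional to [A]^n, so rate2/rate1 = ([A]2/[A]1)^n. Take logs to solve for n.
rate2/rate1 = 0.293283 / 0.009349 = 31.3705
[A]2/[A]1 = 0.246 / 0.078 = 3.1538
n = ln(31.3705) / ln(3.1538) = 3.0
Nearest integer order:

3


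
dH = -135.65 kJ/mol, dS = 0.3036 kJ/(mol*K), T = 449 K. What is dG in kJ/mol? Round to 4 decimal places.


Gibbs: dG = dH - T*dS (consistent units, dS already in kJ/(mol*K)).
T*dS = 449 * 0.3036 = 136.3164
dG = -135.65 - (136.3164)
dG = -271.9664 kJ/mol, rounded to 4 dp:

-271.9664 kJ/mol


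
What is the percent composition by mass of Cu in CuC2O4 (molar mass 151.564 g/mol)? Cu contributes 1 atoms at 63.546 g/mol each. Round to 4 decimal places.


pct = 100 * (n_elem * M_elem) / M_total
mass_contribution = 1 * 63.546 = 63.546 g/mol
pct = 100 * 63.546 / 151.564
pct = 41.92684279 %, rounded to 4 dp:

41.9268 %


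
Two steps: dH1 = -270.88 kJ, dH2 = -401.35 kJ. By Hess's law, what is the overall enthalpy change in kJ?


Hess's law: enthalpy is a state function, so add the step enthalpies.
dH_total = dH1 + dH2 = -270.88 + (-401.35)
dH_total = -672.23 kJ:

-672.23 kJ


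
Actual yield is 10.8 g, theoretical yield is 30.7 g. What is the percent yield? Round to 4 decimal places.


% yield = 100 * actual / theoretical
% yield = 100 * 10.8 / 30.7
% yield = 35.17915309 %, rounded to 4 dp:

35.1792 %


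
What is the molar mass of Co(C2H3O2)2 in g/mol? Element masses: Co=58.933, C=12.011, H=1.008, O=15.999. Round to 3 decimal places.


M = sum(count * atomic_mass) over atoms.
M = 1*58.933 + 4*12.011 + 6*1.008 + 4*15.999
M = 58.933 + 48.044 + 6.048 + 63.996
M = 177.021 g/mol, rounded to 3 dp:

177.021 g/mol


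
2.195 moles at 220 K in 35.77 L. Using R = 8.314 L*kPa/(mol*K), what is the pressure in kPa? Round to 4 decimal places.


PV = nRT, solve for P = nRT / V.
nRT = 2.195 * 8.314 * 220 = 4014.8306
P = 4014.8306 / 35.77
P = 112.24016215 kPa, rounded to 4 dp:

112.2402 kPa


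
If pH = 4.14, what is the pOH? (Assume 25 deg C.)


At 25 deg C, pH + pOH = 14.
pOH = 14 - pH = 14 - 4.14
pOH = 9.86:

9.86


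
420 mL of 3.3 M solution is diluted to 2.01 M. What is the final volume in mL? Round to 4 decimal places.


Dilution: M1*V1 = M2*V2, solve for V2.
V2 = M1*V1 / M2
V2 = 3.3 * 420 / 2.01
V2 = 1386.0 / 2.01
V2 = 689.55223881 mL, rounded to 4 dp:

689.5522 mL


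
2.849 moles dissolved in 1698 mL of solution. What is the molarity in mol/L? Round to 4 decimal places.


Convert volume to liters: V_L = V_mL / 1000.
V_L = 1698 / 1000 = 1.698 L
M = n / V_L = 2.849 / 1.698
M = 1.6778563 mol/L, rounded to 4 dp:

1.6779 mol/L


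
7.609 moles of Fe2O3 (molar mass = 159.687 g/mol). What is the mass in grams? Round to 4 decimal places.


mass = n * M
mass = 7.609 * 159.687
mass = 1215.058383 g, rounded to 4 dp:

1215.0584 g


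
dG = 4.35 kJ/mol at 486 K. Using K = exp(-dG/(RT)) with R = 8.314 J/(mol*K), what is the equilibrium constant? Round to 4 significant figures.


dG is in kJ/mol; multiply by 1000 to match R in J/(mol*K).
RT = 8.314 * 486 = 4040.604 J/mol
exponent = -dG*1000 / (RT) = -(4.35*1000) / 4040.604 = -1.07657172
K = exp(-1.07657172)
K = 0.34076175, rounded to 4 significant figures:

0.3408


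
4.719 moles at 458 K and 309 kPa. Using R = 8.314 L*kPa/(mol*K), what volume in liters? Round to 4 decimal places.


PV = nRT, solve for V = nRT / P.
nRT = 4.719 * 8.314 * 458 = 17969.0648
V = 17969.0648 / 309
V = 58.15231327 L, rounded to 4 dp:

58.1523 L


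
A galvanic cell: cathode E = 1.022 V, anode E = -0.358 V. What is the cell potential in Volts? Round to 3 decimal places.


Standard cell potential: E_cell = E_cathode - E_anode.
E_cell = 1.022 - (-0.358)
E_cell = 1.38 V, rounded to 3 dp:

1.380 V


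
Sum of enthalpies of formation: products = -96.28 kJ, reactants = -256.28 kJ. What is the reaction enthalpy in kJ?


dH_rxn = sum(dH_f products) - sum(dH_f reactants)
dH_rxn = -96.28 - (-256.28)
dH_rxn = 160.0 kJ:

160.00 kJ


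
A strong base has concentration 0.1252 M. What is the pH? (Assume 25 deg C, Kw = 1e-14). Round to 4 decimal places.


A strong base dissociates completely, so [OH-] equals the given concentration.
pOH = -log10([OH-]) = -log10(0.1252) = 0.902396
pH = 14 - pOH = 14 - 0.902396
pH = 13.097604, rounded to 4 dp:

13.0976


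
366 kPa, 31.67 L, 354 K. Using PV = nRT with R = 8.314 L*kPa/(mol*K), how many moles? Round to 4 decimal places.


PV = nRT, solve for n = PV / (RT).
PV = 366 * 31.67 = 11591.22
RT = 8.314 * 354 = 2943.156
n = 11591.22 / 2943.156
n = 3.93836412 mol, rounded to 4 dp:

3.9384 mol


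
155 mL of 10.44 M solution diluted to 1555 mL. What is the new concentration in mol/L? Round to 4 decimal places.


Dilution: M1*V1 = M2*V2, solve for M2.
M2 = M1*V1 / V2
M2 = 10.44 * 155 / 1555
M2 = 1618.2 / 1555
M2 = 1.04064309 mol/L, rounded to 4 dp:

1.0406 mol/L


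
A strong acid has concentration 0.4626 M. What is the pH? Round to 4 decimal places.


A strong acid dissociates completely, so [H+] equals the given concentration.
pH = -log10([H+]) = -log10(0.4626)
pH = 0.33479437, rounded to 4 dp:

0.3348


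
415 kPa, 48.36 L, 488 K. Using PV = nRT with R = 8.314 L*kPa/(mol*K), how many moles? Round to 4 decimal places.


PV = nRT, solve for n = PV / (RT).
PV = 415 * 48.36 = 20069.4
RT = 8.314 * 488 = 4057.232
n = 20069.4 / 4057.232
n = 4.94657441 mol, rounded to 4 dp:

4.9466 mol


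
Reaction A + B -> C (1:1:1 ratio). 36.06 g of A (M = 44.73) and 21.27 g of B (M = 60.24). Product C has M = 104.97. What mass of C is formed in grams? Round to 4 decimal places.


Find moles of each reactant; the smaller value is the limiting reagent in a 1:1:1 reaction, so moles_C equals moles of the limiter.
n_A = mass_A / M_A = 36.06 / 44.73 = 0.80617 mol
n_B = mass_B / M_B = 21.27 / 60.24 = 0.353088 mol
Limiting reagent: B (smaller), n_limiting = 0.353088 mol
mass_C = n_limiting * M_C = 0.353088 * 104.97
mass_C = 37.06364736 g, rounded to 4 dp:

37.0636 g


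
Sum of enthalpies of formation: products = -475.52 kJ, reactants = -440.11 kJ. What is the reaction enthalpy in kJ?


dH_rxn = sum(dH_f products) - sum(dH_f reactants)
dH_rxn = -475.52 - (-440.11)
dH_rxn = -35.41 kJ:

-35.41 kJ


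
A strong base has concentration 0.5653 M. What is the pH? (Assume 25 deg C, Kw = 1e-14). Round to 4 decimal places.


A strong base dissociates completely, so [OH-] equals the given concentration.
pOH = -log10([OH-]) = -log10(0.5653) = 0.247721
pH = 14 - pOH = 14 - 0.247721
pH = 13.752279, rounded to 4 dp:

13.7523


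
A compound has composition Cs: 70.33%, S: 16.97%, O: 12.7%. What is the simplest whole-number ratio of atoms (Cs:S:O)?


Assume 100 g of compound, divide each mass% by atomic mass to get moles, then normalize by the smallest to get a raw atom ratio.
Moles per 100 g: Cs: 70.33/132.905 = 0.5292, S: 16.97/32.065 = 0.5292, O: 12.7/15.999 = 0.7938
Raw ratio (divide by min = 0.5292): Cs: 1.0, S: 1.0, O: 1.5
Multiply by 2 to clear fractions: Cs: 2.0 ~= 2, S: 2.0 ~= 2, O: 3.0 ~= 3
Reduce by GCD to get the simplest whole-number ratio:

2:2:3


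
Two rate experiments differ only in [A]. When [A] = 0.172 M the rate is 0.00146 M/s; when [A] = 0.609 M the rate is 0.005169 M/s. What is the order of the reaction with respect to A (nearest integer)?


Rate is proportional to [A]^n, so rate2/rate1 = ([A]2/[A]1)^n. Take logs to solve for n.
rate2/rate1 = 0.005169 / 0.00146 = 3.5404
[A]2/[A]1 = 0.609 / 0.172 = 3.5407
n = ln(3.5404) / ln(3.5407) = 1.0
Nearest integer order:

1


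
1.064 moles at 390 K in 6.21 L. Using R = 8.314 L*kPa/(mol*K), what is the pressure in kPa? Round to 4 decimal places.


PV = nRT, solve for P = nRT / V.
nRT = 1.064 * 8.314 * 390 = 3449.9774
P = 3449.9774 / 6.21
P = 555.55191626 kPa, rounded to 4 dp:

555.5519 kPa


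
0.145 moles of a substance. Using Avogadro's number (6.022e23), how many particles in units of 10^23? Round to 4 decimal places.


N = n * NA, then divide by 1e23 for the requested units.
N / 1e23 = n * 6.022
N / 1e23 = 0.145 * 6.022
N / 1e23 = 0.87319, rounded to 4 dp:

0.8732


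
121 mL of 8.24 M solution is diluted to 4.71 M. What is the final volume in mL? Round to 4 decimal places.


Dilution: M1*V1 = M2*V2, solve for V2.
V2 = M1*V1 / M2
V2 = 8.24 * 121 / 4.71
V2 = 997.04 / 4.71
V2 = 211.68577495 mL, rounded to 4 dp:

211.6858 mL


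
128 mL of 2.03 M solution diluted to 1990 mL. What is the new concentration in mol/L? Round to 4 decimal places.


Dilution: M1*V1 = M2*V2, solve for M2.
M2 = M1*V1 / V2
M2 = 2.03 * 128 / 1990
M2 = 259.84 / 1990
M2 = 0.13057286 mol/L, rounded to 4 dp:

0.1306 mol/L


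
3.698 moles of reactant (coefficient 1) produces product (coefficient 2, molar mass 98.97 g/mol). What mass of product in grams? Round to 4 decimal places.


Use the coefficient ratio to convert reactant moles to product moles, then multiply by the product's molar mass.
moles_P = moles_R * (coeff_P / coeff_R) = 3.698 * (2/1) = 7.396
mass_P = moles_P * M_P = 7.396 * 98.97
mass_P = 731.98212 g, rounded to 4 dp:

731.9821 g


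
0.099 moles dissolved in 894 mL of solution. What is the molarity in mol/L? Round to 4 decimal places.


Convert volume to liters: V_L = V_mL / 1000.
V_L = 894 / 1000 = 0.894 L
M = n / V_L = 0.099 / 0.894
M = 0.11073826 mol/L, rounded to 4 dp:

0.1107 mol/L


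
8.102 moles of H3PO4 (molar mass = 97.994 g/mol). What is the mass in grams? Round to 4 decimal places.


mass = n * M
mass = 8.102 * 97.994
mass = 793.947388 g, rounded to 4 dp:

793.9474 g


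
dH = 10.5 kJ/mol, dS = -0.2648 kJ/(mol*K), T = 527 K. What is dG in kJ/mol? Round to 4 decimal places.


Gibbs: dG = dH - T*dS (consistent units, dS already in kJ/(mol*K)).
T*dS = 527 * -0.2648 = -139.5496
dG = 10.5 - (-139.5496)
dG = 150.0496 kJ/mol, rounded to 4 dp:

150.0496 kJ/mol


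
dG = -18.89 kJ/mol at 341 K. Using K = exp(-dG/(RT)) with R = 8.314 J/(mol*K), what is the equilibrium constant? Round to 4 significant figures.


dG is in kJ/mol; multiply by 1000 to match R in J/(mol*K).
RT = 8.314 * 341 = 2835.074 J/mol
exponent = -dG*1000 / (RT) = -(-18.89*1000) / 2835.074 = 6.66296541
K = exp(6.66296541)
K = 782.86903, rounded to 4 significant figures:

782.9


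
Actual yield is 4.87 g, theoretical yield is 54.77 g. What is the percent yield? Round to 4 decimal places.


% yield = 100 * actual / theoretical
% yield = 100 * 4.87 / 54.77
% yield = 8.89172905 %, rounded to 4 dp:

8.8917 %


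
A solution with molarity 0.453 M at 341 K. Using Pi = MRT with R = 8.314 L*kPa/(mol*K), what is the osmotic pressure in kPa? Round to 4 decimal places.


Osmotic pressure (van't Hoff): Pi = M*R*T.
RT = 8.314 * 341 = 2835.074
Pi = 0.453 * 2835.074
Pi = 1284.288522 kPa, rounded to 4 dp:

1284.2885 kPa


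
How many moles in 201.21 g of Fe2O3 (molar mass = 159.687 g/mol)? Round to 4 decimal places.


n = mass / M
n = 201.21 / 159.687
n = 1.26002743 mol, rounded to 4 dp:

1.2600 mol


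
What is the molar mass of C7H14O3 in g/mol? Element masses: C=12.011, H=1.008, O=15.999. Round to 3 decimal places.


M = sum(count * atomic_mass) over atoms.
M = 7*12.011 + 14*1.008 + 3*15.999
M = 84.077 + 14.112 + 47.997
M = 146.186 g/mol, rounded to 3 dp:

146.186 g/mol


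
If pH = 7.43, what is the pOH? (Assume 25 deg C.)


At 25 deg C, pH + pOH = 14.
pOH = 14 - pH = 14 - 7.43
pOH = 6.57:

6.57


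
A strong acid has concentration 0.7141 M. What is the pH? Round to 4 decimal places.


A strong acid dissociates completely, so [H+] equals the given concentration.
pH = -log10([H+]) = -log10(0.7141)
pH = 0.14624097, rounded to 4 dp:

0.1462


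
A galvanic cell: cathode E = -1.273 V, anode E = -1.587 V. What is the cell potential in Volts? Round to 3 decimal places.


Standard cell potential: E_cell = E_cathode - E_anode.
E_cell = -1.273 - (-1.587)
E_cell = 0.314 V, rounded to 3 dp:

0.314 V


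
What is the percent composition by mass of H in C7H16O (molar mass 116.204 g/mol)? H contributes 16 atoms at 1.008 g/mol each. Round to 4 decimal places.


pct = 100 * (n_elem * M_elem) / M_total
mass_contribution = 16 * 1.008 = 16.128 g/mol
pct = 100 * 16.128 / 116.204
pct = 13.87904031 %, rounded to 4 dp:

13.8790 %


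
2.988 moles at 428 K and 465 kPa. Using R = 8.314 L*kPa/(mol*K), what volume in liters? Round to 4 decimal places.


PV = nRT, solve for V = nRT / P.
nRT = 2.988 * 8.314 * 428 = 10632.4753
V = 10632.4753 / 465
V = 22.86553828 L, rounded to 4 dp:

22.8655 L


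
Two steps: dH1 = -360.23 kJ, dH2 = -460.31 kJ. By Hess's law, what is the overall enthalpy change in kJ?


Hess's law: enthalpy is a state function, so add the step enthalpies.
dH_total = dH1 + dH2 = -360.23 + (-460.31)
dH_total = -820.54 kJ:

-820.54 kJ


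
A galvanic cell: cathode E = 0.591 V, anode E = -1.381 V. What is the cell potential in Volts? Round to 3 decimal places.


Standard cell potential: E_cell = E_cathode - E_anode.
E_cell = 0.591 - (-1.381)
E_cell = 1.972 V, rounded to 3 dp:

1.972 V


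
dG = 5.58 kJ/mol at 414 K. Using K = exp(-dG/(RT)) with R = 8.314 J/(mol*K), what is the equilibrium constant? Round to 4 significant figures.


dG is in kJ/mol; multiply by 1000 to match R in J/(mol*K).
RT = 8.314 * 414 = 3441.996 J/mol
exponent = -dG*1000 / (RT) = -(5.58*1000) / 3441.996 = -1.62115238
K = exp(-1.62115238)
K = 0.19767078, rounded to 4 significant figures:

0.1977


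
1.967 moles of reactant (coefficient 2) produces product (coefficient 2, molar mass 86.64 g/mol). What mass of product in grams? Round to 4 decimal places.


Use the coefficient ratio to convert reactant moles to product moles, then multiply by the product's molar mass.
moles_P = moles_R * (coeff_P / coeff_R) = 1.967 * (2/2) = 1.967
mass_P = moles_P * M_P = 1.967 * 86.64
mass_P = 170.42088 g, rounded to 4 dp:

170.4209 g


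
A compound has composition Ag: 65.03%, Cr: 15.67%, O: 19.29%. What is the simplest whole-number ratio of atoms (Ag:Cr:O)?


Assume 100 g of compound, divide each mass% by atomic mass to get moles, then normalize by the smallest to get a raw atom ratio.
Moles per 100 g: Ag: 65.03/107.868 = 0.6029, Cr: 15.67/51.996 = 0.3014, O: 19.29/15.999 = 1.2057
Raw ratio (divide by min = 0.3014): Ag: 2.0, Cr: 1.0, O: 4.001
Multiply by 1 to clear fractions: Ag: 2.0 ~= 2, Cr: 1.0 ~= 1, O: 4.001 ~= 4
Reduce by GCD to get the simplest whole-number ratio:

2:1:4


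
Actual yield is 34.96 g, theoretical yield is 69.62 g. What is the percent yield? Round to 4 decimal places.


% yield = 100 * actual / theoretical
% yield = 100 * 34.96 / 69.62
% yield = 50.21545533 %, rounded to 4 dp:

50.2155 %


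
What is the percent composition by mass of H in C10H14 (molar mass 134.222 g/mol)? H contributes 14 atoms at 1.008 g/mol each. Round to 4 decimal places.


pct = 100 * (n_elem * M_elem) / M_total
mass_contribution = 14 * 1.008 = 14.112 g/mol
pct = 100 * 14.112 / 134.222
pct = 10.51392469 %, rounded to 4 dp:

10.5139 %


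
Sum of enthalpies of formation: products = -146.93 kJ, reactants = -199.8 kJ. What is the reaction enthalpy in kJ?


dH_rxn = sum(dH_f products) - sum(dH_f reactants)
dH_rxn = -146.93 - (-199.8)
dH_rxn = 52.87 kJ:

52.87 kJ


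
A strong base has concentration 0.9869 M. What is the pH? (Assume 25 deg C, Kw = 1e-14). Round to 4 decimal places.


A strong base dissociates completely, so [OH-] equals the given concentration.
pOH = -log10([OH-]) = -log10(0.9869) = 0.005727
pH = 14 - pOH = 14 - 0.005727
pH = 13.994273, rounded to 4 dp:

13.9943


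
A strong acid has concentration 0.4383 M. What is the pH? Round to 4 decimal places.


A strong acid dissociates completely, so [H+] equals the given concentration.
pH = -log10([H+]) = -log10(0.4383)
pH = 0.35822853, rounded to 4 dp:

0.3582


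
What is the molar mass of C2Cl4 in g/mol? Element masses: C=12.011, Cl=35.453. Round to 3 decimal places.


M = sum(count * atomic_mass) over atoms.
M = 2*12.011 + 4*35.453
M = 24.022 + 141.812
M = 165.834 g/mol, rounded to 3 dp:

165.834 g/mol


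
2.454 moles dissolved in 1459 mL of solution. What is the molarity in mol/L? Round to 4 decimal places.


Convert volume to liters: V_L = V_mL / 1000.
V_L = 1459 / 1000 = 1.459 L
M = n / V_L = 2.454 / 1.459
M = 1.68197395 mol/L, rounded to 4 dp:

1.6820 mol/L


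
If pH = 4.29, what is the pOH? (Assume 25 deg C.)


At 25 deg C, pH + pOH = 14.
pOH = 14 - pH = 14 - 4.29
pOH = 9.71:

9.71


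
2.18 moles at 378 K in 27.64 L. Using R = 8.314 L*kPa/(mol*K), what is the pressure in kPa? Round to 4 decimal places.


PV = nRT, solve for P = nRT / V.
nRT = 2.18 * 8.314 * 378 = 6851.0686
P = 6851.0686 / 27.64
P = 247.86789436 kPa, rounded to 4 dp:

247.8679 kPa


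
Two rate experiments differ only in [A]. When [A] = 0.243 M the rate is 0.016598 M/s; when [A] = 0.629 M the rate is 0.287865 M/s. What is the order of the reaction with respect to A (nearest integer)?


Rate is proportional to [A]^n, so rate2/rate1 = ([A]2/[A]1)^n. Take logs to solve for n.
rate2/rate1 = 0.287865 / 0.016598 = 17.3434
[A]2/[A]1 = 0.629 / 0.243 = 2.5885
n = ln(17.3434) / ln(2.5885) = 3.0
Nearest integer order:

3


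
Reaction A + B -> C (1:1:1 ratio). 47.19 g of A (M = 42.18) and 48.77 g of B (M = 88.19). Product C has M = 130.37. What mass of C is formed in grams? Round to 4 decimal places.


Find moles of each reactant; the smaller value is the limiting reagent in a 1:1:1 reaction, so moles_C equals moles of the limiter.
n_A = mass_A / M_A = 47.19 / 42.18 = 1.118777 mol
n_B = mass_B / M_B = 48.77 / 88.19 = 0.553011 mol
Limiting reagent: B (smaller), n_limiting = 0.553011 mol
mass_C = n_limiting * M_C = 0.553011 * 130.37
mass_C = 72.09604407 g, rounded to 4 dp:

72.0960 g


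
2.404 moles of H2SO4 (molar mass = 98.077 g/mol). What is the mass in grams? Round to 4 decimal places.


mass = n * M
mass = 2.404 * 98.077
mass = 235.777108 g, rounded to 4 dp:

235.7771 g


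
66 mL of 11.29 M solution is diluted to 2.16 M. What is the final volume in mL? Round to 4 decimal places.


Dilution: M1*V1 = M2*V2, solve for V2.
V2 = M1*V1 / M2
V2 = 11.29 * 66 / 2.16
V2 = 745.14 / 2.16
V2 = 344.97222222 mL, rounded to 4 dp:

344.9722 mL


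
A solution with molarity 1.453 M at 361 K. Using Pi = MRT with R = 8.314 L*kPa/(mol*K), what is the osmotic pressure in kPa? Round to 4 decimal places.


Osmotic pressure (van't Hoff): Pi = M*R*T.
RT = 8.314 * 361 = 3001.354
Pi = 1.453 * 3001.354
Pi = 4360.967362 kPa, rounded to 4 dp:

4360.9674 kPa


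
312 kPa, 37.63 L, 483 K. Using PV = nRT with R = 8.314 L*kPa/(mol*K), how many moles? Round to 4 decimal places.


PV = nRT, solve for n = PV / (RT).
PV = 312 * 37.63 = 11740.56
RT = 8.314 * 483 = 4015.662
n = 11740.56 / 4015.662
n = 2.92369228 mol, rounded to 4 dp:

2.9237 mol


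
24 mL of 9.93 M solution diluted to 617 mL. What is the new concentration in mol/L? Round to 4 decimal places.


Dilution: M1*V1 = M2*V2, solve for M2.
M2 = M1*V1 / V2
M2 = 9.93 * 24 / 617
M2 = 238.32 / 617
M2 = 0.38625608 mol/L, rounded to 4 dp:

0.3863 mol/L


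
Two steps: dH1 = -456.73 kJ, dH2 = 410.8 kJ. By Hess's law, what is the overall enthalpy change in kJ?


Hess's law: enthalpy is a state function, so add the step enthalpies.
dH_total = dH1 + dH2 = -456.73 + (410.8)
dH_total = -45.93 kJ:

-45.93 kJ


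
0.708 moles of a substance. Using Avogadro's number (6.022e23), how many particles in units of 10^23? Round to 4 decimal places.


N = n * NA, then divide by 1e23 for the requested units.
N / 1e23 = n * 6.022
N / 1e23 = 0.708 * 6.022
N / 1e23 = 4.263576, rounded to 4 dp:

4.2636


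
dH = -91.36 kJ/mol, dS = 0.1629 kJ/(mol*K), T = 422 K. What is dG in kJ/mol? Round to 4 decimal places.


Gibbs: dG = dH - T*dS (consistent units, dS already in kJ/(mol*K)).
T*dS = 422 * 0.1629 = 68.7438
dG = -91.36 - (68.7438)
dG = -160.1038 kJ/mol, rounded to 4 dp:

-160.1038 kJ/mol


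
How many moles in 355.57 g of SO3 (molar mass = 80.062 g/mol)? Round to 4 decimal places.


n = mass / M
n = 355.57 / 80.062
n = 4.44118308 mol, rounded to 4 dp:

4.4412 mol


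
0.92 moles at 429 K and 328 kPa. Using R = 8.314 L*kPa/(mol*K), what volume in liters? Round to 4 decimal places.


PV = nRT, solve for V = nRT / P.
nRT = 0.92 * 8.314 * 429 = 3281.3695
V = 3281.3695 / 328
V = 10.0041753 L, rounded to 4 dp:

10.0042 L


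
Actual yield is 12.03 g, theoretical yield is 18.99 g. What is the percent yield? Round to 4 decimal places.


% yield = 100 * actual / theoretical
% yield = 100 * 12.03 / 18.99
% yield = 63.34913112 %, rounded to 4 dp:

63.3491 %


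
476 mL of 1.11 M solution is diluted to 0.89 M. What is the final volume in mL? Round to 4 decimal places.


Dilution: M1*V1 = M2*V2, solve for V2.
V2 = M1*V1 / M2
V2 = 1.11 * 476 / 0.89
V2 = 528.36 / 0.89
V2 = 593.66292135 mL, rounded to 4 dp:

593.6629 mL


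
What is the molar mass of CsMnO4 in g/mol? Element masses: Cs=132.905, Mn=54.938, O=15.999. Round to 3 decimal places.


M = sum(count * atomic_mass) over atoms.
M = 1*132.905 + 1*54.938 + 4*15.999
M = 132.905 + 54.938 + 63.996
M = 251.839 g/mol, rounded to 3 dp:

251.839 g/mol


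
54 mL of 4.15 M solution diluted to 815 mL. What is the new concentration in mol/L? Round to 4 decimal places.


Dilution: M1*V1 = M2*V2, solve for M2.
M2 = M1*V1 / V2
M2 = 4.15 * 54 / 815
M2 = 224.1 / 815
M2 = 0.27496933 mol/L, rounded to 4 dp:

0.2750 mol/L


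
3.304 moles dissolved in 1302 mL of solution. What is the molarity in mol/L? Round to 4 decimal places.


Convert volume to liters: V_L = V_mL / 1000.
V_L = 1302 / 1000 = 1.302 L
M = n / V_L = 3.304 / 1.302
M = 2.53763441 mol/L, rounded to 4 dp:

2.5376 mol/L


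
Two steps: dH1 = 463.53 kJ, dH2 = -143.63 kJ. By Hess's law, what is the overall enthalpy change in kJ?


Hess's law: enthalpy is a state function, so add the step enthalpies.
dH_total = dH1 + dH2 = 463.53 + (-143.63)
dH_total = 319.9 kJ:

319.90 kJ


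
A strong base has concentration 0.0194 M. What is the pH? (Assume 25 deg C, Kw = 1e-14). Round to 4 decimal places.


A strong base dissociates completely, so [OH-] equals the given concentration.
pOH = -log10([OH-]) = -log10(0.0194) = 1.712198
pH = 14 - pOH = 14 - 1.712198
pH = 12.287802, rounded to 4 dp:

12.2878


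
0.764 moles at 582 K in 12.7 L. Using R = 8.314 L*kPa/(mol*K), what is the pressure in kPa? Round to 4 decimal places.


PV = nRT, solve for P = nRT / V.
nRT = 0.764 * 8.314 * 582 = 3696.8035
P = 3696.8035 / 12.7
P = 291.08688976 kPa, rounded to 4 dp:

291.0869 kPa


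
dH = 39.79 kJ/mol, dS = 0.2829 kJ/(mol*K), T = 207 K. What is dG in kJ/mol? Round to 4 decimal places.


Gibbs: dG = dH - T*dS (consistent units, dS already in kJ/(mol*K)).
T*dS = 207 * 0.2829 = 58.5603
dG = 39.79 - (58.5603)
dG = -18.7703 kJ/mol, rounded to 4 dp:

-18.7703 kJ/mol


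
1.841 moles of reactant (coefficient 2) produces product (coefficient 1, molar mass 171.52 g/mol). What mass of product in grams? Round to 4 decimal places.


Use the coefficient ratio to convert reactant moles to product moles, then multiply by the product's molar mass.
moles_P = moles_R * (coeff_P / coeff_R) = 1.841 * (1/2) = 0.9205
mass_P = moles_P * M_P = 0.9205 * 171.52
mass_P = 157.88416 g, rounded to 4 dp:

157.8842 g


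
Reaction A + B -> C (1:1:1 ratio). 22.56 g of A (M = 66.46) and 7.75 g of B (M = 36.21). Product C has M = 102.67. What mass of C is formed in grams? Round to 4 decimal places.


Find moles of each reactant; the smaller value is the limiting reagent in a 1:1:1 reaction, so moles_C equals moles of the limiter.
n_A = mass_A / M_A = 22.56 / 66.46 = 0.339452 mol
n_B = mass_B / M_B = 7.75 / 36.21 = 0.214029 mol
Limiting reagent: B (smaller), n_limiting = 0.214029 mol
mass_C = n_limiting * M_C = 0.214029 * 102.67
mass_C = 21.97435743 g, rounded to 4 dp:

21.9744 g


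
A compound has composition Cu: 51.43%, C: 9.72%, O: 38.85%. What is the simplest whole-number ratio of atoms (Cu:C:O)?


Assume 100 g of compound, divide each mass% by atomic mass to get moles, then normalize by the smallest to get a raw atom ratio.
Moles per 100 g: Cu: 51.43/63.546 = 0.8093, C: 9.72/12.011 = 0.8093, O: 38.85/15.999 = 2.4283
Raw ratio (divide by min = 0.8093): Cu: 1.0, C: 1.0, O: 3.001
Multiply by 1 to clear fractions: Cu: 1.0 ~= 1, C: 1.0 ~= 1, O: 3.001 ~= 3
Reduce by GCD to get the simplest whole-number ratio:

1:1:3


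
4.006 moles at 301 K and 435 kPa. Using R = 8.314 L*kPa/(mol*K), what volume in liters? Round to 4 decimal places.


PV = nRT, solve for V = nRT / P.
nRT = 4.006 * 8.314 * 301 = 10025.0711
V = 10025.0711 / 435
V = 23.04614046 L, rounded to 4 dp:

23.0461 L


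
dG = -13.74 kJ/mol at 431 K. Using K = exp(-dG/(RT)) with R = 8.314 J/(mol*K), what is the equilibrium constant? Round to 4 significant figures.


dG is in kJ/mol; multiply by 1000 to match R in J/(mol*K).
RT = 8.314 * 431 = 3583.334 J/mol
exponent = -dG*1000 / (RT) = -(-13.74*1000) / 3583.334 = 3.83441789
K = exp(3.83441789)
K = 46.266488, rounded to 4 significant figures:

46.27


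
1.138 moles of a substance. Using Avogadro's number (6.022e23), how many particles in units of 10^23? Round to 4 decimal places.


N = n * NA, then divide by 1e23 for the requested units.
N / 1e23 = n * 6.022
N / 1e23 = 1.138 * 6.022
N / 1e23 = 6.853036, rounded to 4 dp:

6.8530


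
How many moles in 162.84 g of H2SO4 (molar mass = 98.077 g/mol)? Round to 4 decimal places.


n = mass / M
n = 162.84 / 98.077
n = 1.66032811 mol, rounded to 4 dp:

1.6603 mol


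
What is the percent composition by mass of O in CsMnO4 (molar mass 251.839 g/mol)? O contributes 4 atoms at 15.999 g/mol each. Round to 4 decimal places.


pct = 100 * (n_elem * M_elem) / M_total
mass_contribution = 4 * 15.999 = 63.996 g/mol
pct = 100 * 63.996 / 251.839
pct = 25.4114732 %, rounded to 4 dp:

25.4115 %


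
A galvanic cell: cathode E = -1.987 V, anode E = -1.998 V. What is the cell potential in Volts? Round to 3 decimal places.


Standard cell potential: E_cell = E_cathode - E_anode.
E_cell = -1.987 - (-1.998)
E_cell = 0.011 V, rounded to 3 dp:

0.011 V


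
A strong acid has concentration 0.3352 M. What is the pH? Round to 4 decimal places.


A strong acid dissociates completely, so [H+] equals the given concentration.
pH = -log10([H+]) = -log10(0.3352)
pH = 0.47469599, rounded to 4 dp:

0.4747


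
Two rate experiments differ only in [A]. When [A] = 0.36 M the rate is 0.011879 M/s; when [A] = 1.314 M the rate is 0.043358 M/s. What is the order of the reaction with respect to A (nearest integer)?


Rate is proportional to [A]^n, so rate2/rate1 = ([A]2/[A]1)^n. Take logs to solve for n.
rate2/rate1 = 0.043358 / 0.011879 = 3.65
[A]2/[A]1 = 1.314 / 0.36 = 3.65
n = ln(3.65) / ln(3.65) = 1.0
Nearest integer order:

1


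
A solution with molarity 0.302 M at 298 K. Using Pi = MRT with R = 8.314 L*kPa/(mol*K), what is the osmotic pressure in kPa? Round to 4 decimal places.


Osmotic pressure (van't Hoff): Pi = M*R*T.
RT = 8.314 * 298 = 2477.572
Pi = 0.302 * 2477.572
Pi = 748.226744 kPa, rounded to 4 dp:

748.2267 kPa


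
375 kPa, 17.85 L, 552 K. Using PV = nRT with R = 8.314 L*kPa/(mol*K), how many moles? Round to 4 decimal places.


PV = nRT, solve for n = PV / (RT).
PV = 375 * 17.85 = 6693.75
RT = 8.314 * 552 = 4589.328
n = 6693.75 / 4589.328
n = 1.45854687 mol, rounded to 4 dp:

1.4585 mol


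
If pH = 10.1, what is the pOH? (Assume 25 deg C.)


At 25 deg C, pH + pOH = 14.
pOH = 14 - pH = 14 - 10.1
pOH = 3.9:

3.90


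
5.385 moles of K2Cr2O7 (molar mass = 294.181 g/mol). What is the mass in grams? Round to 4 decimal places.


mass = n * M
mass = 5.385 * 294.181
mass = 1584.164685 g, rounded to 4 dp:

1584.1647 g


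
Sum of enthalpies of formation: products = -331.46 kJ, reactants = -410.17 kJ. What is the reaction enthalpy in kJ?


dH_rxn = sum(dH_f products) - sum(dH_f reactants)
dH_rxn = -331.46 - (-410.17)
dH_rxn = 78.71 kJ:

78.71 kJ


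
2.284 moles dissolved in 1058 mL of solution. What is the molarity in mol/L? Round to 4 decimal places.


Convert volume to liters: V_L = V_mL / 1000.
V_L = 1058 / 1000 = 1.058 L
M = n / V_L = 2.284 / 1.058
M = 2.15879017 mol/L, rounded to 4 dp:

2.1588 mol/L


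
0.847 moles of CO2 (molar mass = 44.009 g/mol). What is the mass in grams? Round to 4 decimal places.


mass = n * M
mass = 0.847 * 44.009
mass = 37.275623 g, rounded to 4 dp:

37.2756 g


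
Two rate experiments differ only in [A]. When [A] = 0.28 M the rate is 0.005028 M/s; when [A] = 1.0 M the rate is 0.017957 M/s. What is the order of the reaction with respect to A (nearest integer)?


Rate is proportional to [A]^n, so rate2/rate1 = ([A]2/[A]1)^n. Take logs to solve for n.
rate2/rate1 = 0.017957 / 0.005028 = 3.5714
[A]2/[A]1 = 1.0 / 0.28 = 3.5714
n = ln(3.5714) / ln(3.5714) = 1.0
Nearest integer order:

1
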